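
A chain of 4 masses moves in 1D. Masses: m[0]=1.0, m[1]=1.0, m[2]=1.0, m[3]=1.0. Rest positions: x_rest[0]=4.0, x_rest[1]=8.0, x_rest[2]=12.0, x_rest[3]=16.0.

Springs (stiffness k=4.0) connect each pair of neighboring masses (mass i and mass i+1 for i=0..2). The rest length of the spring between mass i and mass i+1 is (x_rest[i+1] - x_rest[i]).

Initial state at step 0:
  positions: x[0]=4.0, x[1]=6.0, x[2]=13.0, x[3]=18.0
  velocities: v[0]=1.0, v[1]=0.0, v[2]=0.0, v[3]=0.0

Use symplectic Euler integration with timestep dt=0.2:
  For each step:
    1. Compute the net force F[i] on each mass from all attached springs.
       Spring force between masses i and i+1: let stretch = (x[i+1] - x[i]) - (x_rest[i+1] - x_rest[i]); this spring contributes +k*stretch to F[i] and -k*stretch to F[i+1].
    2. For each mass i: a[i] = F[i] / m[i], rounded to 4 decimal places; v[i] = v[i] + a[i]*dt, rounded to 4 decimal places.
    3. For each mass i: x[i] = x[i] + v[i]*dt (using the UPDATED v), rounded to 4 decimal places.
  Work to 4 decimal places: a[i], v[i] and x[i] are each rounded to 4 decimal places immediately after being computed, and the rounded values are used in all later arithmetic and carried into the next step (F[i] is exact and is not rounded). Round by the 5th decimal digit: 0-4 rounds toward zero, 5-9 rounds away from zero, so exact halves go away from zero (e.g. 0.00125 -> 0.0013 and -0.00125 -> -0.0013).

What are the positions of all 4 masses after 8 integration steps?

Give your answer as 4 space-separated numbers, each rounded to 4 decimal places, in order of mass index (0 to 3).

Answer: 6.4756 8.2151 13.0148 14.8945

Derivation:
Step 0: x=[4.0000 6.0000 13.0000 18.0000] v=[1.0000 0.0000 0.0000 0.0000]
Step 1: x=[3.8800 6.8000 12.6800 17.8400] v=[-0.6000 4.0000 -1.6000 -0.8000]
Step 2: x=[3.5872 8.0736 12.2448 17.4944] v=[-1.4640 6.3680 -2.1760 -1.7280]
Step 3: x=[3.3722 9.2968 11.9821 16.9489] v=[-1.0749 6.1158 -1.3133 -2.7277]
Step 4: x=[3.4652 10.0017 12.0845 16.2487] v=[0.4648 3.5244 0.5119 -3.5011]
Step 5: x=[3.9640 9.9940 12.5199 15.5222] v=[2.4940 -0.0386 2.1770 -3.6325]
Step 6: x=[4.7876 9.4256 13.0315 14.9553] v=[4.1180 -2.8419 2.5581 -2.8343]
Step 7: x=[5.7133 8.6921 13.2740 14.7206] v=[4.6284 -3.6676 1.2124 -1.1733]
Step 8: x=[6.4756 8.2151 13.0148 14.8945] v=[3.8114 -2.3851 -1.2958 0.8694]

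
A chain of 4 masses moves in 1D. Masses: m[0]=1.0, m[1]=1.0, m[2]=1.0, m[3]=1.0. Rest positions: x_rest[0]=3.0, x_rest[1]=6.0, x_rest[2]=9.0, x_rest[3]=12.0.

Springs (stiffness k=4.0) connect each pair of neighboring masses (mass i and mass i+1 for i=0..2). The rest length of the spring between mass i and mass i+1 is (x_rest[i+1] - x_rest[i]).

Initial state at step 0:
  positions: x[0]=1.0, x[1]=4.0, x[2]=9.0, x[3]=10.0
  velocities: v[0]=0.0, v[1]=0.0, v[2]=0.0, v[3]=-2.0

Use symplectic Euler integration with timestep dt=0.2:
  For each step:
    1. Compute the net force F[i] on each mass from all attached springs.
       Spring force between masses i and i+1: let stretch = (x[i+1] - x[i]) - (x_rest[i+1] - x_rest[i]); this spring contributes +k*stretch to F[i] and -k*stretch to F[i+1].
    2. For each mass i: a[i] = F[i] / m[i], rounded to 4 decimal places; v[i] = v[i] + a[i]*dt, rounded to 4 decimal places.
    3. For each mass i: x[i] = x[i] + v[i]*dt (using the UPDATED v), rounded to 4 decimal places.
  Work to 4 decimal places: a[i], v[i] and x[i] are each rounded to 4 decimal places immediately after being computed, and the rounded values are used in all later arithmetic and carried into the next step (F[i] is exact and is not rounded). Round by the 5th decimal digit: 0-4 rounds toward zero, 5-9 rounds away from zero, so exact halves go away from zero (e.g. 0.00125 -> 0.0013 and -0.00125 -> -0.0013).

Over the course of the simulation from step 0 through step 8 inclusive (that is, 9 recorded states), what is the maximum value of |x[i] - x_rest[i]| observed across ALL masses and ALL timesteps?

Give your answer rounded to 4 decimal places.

Answer: 3.2707

Derivation:
Step 0: x=[1.0000 4.0000 9.0000 10.0000] v=[0.0000 0.0000 0.0000 -2.0000]
Step 1: x=[1.0000 4.3200 8.3600 9.9200] v=[0.0000 1.6000 -3.2000 -0.4000]
Step 2: x=[1.0512 4.7552 7.3232 10.0704] v=[0.2560 2.1760 -5.1840 0.7520]
Step 3: x=[1.2150 5.0086 6.3151 10.2612] v=[0.8192 1.2672 -5.0406 0.9542]
Step 4: x=[1.5058 4.8641 5.7293 10.3007] v=[1.4541 -0.7225 -2.9289 0.1973]
Step 5: x=[1.8539 4.3207 5.7365 10.0887] v=[1.7407 -2.7170 0.0361 -1.0598]
Step 6: x=[2.1167 3.6091 6.2135 9.6604] v=[1.3141 -3.5578 2.3852 -2.1416]
Step 7: x=[2.1383 3.0755 6.8253 9.1606] v=[0.1080 -2.6682 3.0592 -2.4991]
Step 8: x=[1.8299 2.9919 7.2108 8.7671] v=[-1.5422 -0.4181 1.9276 -1.9673]
Max displacement = 3.2707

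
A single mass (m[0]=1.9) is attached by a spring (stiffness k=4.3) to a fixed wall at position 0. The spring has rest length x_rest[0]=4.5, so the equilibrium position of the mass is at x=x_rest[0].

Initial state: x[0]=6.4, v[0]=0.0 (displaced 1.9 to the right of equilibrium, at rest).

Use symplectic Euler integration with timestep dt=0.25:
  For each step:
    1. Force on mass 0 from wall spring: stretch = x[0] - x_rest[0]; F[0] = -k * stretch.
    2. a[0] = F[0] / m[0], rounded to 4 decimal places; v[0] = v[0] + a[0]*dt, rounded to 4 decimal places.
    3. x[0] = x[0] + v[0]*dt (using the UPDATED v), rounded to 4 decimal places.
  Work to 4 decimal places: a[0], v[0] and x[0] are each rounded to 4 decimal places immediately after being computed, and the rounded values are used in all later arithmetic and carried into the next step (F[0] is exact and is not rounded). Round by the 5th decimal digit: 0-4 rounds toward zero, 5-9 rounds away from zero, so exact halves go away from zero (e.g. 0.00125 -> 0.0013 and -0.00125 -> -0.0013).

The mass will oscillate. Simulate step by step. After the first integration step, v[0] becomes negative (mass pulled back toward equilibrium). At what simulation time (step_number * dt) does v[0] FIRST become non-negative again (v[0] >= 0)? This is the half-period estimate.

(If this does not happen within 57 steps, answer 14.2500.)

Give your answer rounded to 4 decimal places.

Answer: 2.2500

Derivation:
Step 0: x=[6.4000] v=[0.0000]
Step 1: x=[6.1313] v=[-1.0750]
Step 2: x=[5.6318] v=[-1.9980]
Step 3: x=[4.9722] v=[-2.6384]
Step 4: x=[4.2458] v=[-2.9056]
Step 5: x=[3.5554] v=[-2.7618]
Step 6: x=[2.9986] v=[-2.2274]
Step 7: x=[2.6541] v=[-1.3779]
Step 8: x=[2.5707] v=[-0.3335]
Step 9: x=[2.7602] v=[0.7581]
First v>=0 after going negative at step 9, time=2.2500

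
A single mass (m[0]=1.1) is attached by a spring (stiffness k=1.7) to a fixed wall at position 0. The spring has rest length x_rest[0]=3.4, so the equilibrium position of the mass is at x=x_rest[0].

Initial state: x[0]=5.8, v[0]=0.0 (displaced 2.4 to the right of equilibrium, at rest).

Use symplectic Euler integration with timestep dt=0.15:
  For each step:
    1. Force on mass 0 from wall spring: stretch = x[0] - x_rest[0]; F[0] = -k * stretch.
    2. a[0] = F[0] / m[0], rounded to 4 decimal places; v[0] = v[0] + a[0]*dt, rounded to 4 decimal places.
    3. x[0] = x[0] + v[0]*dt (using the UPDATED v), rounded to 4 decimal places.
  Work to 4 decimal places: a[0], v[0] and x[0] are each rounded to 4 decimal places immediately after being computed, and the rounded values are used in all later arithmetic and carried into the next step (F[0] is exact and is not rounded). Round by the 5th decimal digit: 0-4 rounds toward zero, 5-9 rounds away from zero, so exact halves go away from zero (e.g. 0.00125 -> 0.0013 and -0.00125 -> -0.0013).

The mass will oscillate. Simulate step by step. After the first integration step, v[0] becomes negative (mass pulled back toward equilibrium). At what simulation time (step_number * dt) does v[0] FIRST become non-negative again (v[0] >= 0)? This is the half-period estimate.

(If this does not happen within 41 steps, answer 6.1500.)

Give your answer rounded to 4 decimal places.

Answer: 2.5500

Derivation:
Step 0: x=[5.8000] v=[0.0000]
Step 1: x=[5.7165] v=[-0.5564]
Step 2: x=[5.5525] v=[-1.0934]
Step 3: x=[5.3136] v=[-1.5924]
Step 4: x=[5.0082] v=[-2.0360]
Step 5: x=[4.6469] v=[-2.4088]
Step 6: x=[4.2422] v=[-2.6979]
Step 7: x=[3.8082] v=[-2.8931]
Step 8: x=[3.3600] v=[-2.9877]
Step 9: x=[2.9132] v=[-2.9784]
Step 10: x=[2.4834] v=[-2.8656]
Step 11: x=[2.0854] v=[-2.6531]
Step 12: x=[1.7332] v=[-2.3483]
Step 13: x=[1.4389] v=[-1.9619]
Step 14: x=[1.2128] v=[-1.5073]
Step 15: x=[1.0628] v=[-1.0003]
Step 16: x=[0.9940] v=[-0.4585]
Step 17: x=[1.0089] v=[0.0993]
First v>=0 after going negative at step 17, time=2.5500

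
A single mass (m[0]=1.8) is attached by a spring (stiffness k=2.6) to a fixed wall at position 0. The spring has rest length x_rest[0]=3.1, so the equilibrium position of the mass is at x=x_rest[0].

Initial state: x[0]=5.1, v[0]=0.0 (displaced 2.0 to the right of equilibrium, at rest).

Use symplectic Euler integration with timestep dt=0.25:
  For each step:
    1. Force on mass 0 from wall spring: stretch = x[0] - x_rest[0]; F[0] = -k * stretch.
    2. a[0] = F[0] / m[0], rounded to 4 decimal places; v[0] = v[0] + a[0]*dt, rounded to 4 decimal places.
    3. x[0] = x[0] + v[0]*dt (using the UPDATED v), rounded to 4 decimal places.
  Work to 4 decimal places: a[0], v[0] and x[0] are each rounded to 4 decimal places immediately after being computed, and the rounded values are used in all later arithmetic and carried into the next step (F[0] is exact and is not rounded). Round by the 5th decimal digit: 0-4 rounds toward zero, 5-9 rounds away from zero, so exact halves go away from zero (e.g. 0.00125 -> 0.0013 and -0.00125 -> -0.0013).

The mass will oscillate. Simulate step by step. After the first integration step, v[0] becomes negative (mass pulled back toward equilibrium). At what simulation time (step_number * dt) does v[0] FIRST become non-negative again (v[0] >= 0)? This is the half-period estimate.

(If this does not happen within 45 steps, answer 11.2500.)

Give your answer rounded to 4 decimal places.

Answer: 2.7500

Derivation:
Step 0: x=[5.1000] v=[0.0000]
Step 1: x=[4.9195] v=[-0.7222]
Step 2: x=[4.5747] v=[-1.3793]
Step 3: x=[4.0968] v=[-1.9118]
Step 4: x=[3.5289] v=[-2.2718]
Step 5: x=[2.9222] v=[-2.4267]
Step 6: x=[2.3316] v=[-2.3625]
Step 7: x=[1.8104] v=[-2.0850]
Step 8: x=[1.4056] v=[-1.6193]
Step 9: x=[1.1538] v=[-1.0074]
Step 10: x=[1.0777] v=[-0.3046]
Step 11: x=[1.1841] v=[0.4257]
First v>=0 after going negative at step 11, time=2.7500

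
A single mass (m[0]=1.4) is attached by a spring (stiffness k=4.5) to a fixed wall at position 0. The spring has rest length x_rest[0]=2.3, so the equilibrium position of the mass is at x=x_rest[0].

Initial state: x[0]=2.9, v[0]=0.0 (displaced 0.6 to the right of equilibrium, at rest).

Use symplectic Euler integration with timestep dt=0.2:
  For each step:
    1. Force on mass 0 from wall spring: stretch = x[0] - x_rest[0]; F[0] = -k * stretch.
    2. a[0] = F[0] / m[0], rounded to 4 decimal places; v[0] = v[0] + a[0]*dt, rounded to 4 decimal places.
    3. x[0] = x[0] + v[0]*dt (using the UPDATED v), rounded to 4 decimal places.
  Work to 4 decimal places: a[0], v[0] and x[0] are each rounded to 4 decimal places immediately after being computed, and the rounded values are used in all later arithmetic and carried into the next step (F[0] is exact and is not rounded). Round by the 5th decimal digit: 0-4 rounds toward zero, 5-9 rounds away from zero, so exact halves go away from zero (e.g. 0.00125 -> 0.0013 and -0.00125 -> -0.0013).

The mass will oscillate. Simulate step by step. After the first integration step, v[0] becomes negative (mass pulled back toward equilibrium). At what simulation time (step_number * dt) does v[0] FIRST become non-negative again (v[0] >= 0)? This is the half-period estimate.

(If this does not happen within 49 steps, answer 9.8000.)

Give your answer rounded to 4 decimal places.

Step 0: x=[2.9000] v=[0.0000]
Step 1: x=[2.8229] v=[-0.3857]
Step 2: x=[2.6785] v=[-0.7219]
Step 3: x=[2.4855] v=[-0.9652]
Step 4: x=[2.2686] v=[-1.0845]
Step 5: x=[2.0557] v=[-1.0643]
Step 6: x=[1.8743] v=[-0.9072]
Step 7: x=[1.7476] v=[-0.6335]
Step 8: x=[1.6919] v=[-0.2784]
Step 9: x=[1.7144] v=[0.1125]
First v>=0 after going negative at step 9, time=1.8000

Answer: 1.8000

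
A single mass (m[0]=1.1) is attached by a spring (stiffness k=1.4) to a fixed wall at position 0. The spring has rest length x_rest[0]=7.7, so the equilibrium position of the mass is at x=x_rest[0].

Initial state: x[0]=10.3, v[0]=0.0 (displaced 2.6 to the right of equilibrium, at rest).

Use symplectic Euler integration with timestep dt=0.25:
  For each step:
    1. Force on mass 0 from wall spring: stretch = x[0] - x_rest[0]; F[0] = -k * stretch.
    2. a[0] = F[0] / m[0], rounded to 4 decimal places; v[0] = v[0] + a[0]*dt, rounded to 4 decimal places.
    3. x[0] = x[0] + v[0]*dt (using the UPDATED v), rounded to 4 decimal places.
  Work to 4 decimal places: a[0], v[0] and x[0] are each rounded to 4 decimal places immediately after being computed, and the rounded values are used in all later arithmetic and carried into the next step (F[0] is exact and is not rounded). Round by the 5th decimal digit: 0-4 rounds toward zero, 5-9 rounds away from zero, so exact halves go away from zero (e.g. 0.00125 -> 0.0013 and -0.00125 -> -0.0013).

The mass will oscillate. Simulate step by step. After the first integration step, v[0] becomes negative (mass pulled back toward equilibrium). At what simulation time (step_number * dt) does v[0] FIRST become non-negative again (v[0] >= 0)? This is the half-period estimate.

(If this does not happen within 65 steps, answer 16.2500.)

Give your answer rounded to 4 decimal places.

Step 0: x=[10.3000] v=[0.0000]
Step 1: x=[10.0932] v=[-0.8273]
Step 2: x=[9.6960] v=[-1.5888]
Step 3: x=[9.1400] v=[-2.2239]
Step 4: x=[8.4695] v=[-2.6821]
Step 5: x=[7.7378] v=[-2.9270]
Step 6: x=[7.0031] v=[-2.9390]
Step 7: x=[6.3238] v=[-2.7173]
Step 8: x=[5.7540] v=[-2.2794]
Step 9: x=[5.3390] v=[-1.6602]
Step 10: x=[5.1118] v=[-0.9090]
Step 11: x=[5.0904] v=[-0.0855]
Step 12: x=[5.2766] v=[0.7448]
First v>=0 after going negative at step 12, time=3.0000

Answer: 3.0000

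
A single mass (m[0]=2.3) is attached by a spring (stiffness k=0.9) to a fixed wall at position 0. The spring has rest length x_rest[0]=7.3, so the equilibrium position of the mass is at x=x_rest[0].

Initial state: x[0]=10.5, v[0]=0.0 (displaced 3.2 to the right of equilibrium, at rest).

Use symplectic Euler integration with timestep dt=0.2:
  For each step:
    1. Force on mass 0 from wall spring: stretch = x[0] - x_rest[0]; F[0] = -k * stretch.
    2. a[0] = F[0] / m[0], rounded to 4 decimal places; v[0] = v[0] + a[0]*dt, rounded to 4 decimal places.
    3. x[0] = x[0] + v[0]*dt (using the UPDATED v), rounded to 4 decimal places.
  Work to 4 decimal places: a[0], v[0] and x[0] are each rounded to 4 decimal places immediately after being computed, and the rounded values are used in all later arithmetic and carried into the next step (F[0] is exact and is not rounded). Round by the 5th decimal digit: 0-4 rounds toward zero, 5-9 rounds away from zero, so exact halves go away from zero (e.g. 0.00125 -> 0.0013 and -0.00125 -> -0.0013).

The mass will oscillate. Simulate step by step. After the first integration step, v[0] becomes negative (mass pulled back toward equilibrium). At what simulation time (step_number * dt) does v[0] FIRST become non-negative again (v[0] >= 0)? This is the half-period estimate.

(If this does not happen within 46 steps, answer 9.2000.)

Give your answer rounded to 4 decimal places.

Answer: 5.2000

Derivation:
Step 0: x=[10.5000] v=[0.0000]
Step 1: x=[10.4499] v=[-0.2504]
Step 2: x=[10.3505] v=[-0.4969]
Step 3: x=[10.2034] v=[-0.7356]
Step 4: x=[10.0108] v=[-0.9628]
Step 5: x=[9.7758] v=[-1.1749]
Step 6: x=[9.5021] v=[-1.3687]
Step 7: x=[9.1939] v=[-1.5410]
Step 8: x=[8.8561] v=[-1.6892]
Step 9: x=[8.4939] v=[-1.8110]
Step 10: x=[8.1130] v=[-1.9044]
Step 11: x=[7.7194] v=[-1.9680]
Step 12: x=[7.3192] v=[-2.0008]
Step 13: x=[6.9187] v=[-2.0023]
Step 14: x=[6.5242] v=[-1.9725]
Step 15: x=[6.1418] v=[-1.9118]
Step 16: x=[5.7776] v=[-1.8212]
Step 17: x=[5.4372] v=[-1.7021]
Step 18: x=[5.1259] v=[-1.5563]
Step 19: x=[4.8487] v=[-1.3862]
Step 20: x=[4.6098] v=[-1.1944]
Step 21: x=[4.4130] v=[-0.9839]
Step 22: x=[4.2614] v=[-0.7580]
Step 23: x=[4.1574] v=[-0.5202]
Step 24: x=[4.1025] v=[-0.2743]
Step 25: x=[4.0977] v=[-0.0241]
Step 26: x=[4.1430] v=[0.2265]
First v>=0 after going negative at step 26, time=5.2000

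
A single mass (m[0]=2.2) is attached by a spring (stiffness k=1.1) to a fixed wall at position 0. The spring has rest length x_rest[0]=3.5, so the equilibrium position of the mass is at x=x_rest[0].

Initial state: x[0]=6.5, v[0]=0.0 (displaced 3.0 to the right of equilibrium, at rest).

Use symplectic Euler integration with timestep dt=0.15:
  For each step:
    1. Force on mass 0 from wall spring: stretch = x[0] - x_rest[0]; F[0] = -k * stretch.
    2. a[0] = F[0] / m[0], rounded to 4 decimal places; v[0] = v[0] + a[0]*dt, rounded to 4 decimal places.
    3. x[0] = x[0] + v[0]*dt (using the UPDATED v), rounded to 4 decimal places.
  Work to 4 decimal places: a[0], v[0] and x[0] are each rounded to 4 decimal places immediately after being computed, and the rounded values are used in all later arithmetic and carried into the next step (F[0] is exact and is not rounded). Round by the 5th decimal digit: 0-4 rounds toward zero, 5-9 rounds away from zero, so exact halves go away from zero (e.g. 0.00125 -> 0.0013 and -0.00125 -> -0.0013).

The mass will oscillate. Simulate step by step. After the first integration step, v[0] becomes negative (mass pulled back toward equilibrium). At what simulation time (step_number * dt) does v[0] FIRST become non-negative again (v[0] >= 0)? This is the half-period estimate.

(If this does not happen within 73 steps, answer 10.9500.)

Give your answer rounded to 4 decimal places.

Answer: 4.5000

Derivation:
Step 0: x=[6.5000] v=[0.0000]
Step 1: x=[6.4663] v=[-0.2250]
Step 2: x=[6.3992] v=[-0.4475]
Step 3: x=[6.2995] v=[-0.6649]
Step 4: x=[6.1683] v=[-0.8749]
Step 5: x=[6.0071] v=[-1.0750]
Step 6: x=[5.8177] v=[-1.2630]
Step 7: x=[5.6022] v=[-1.4368]
Step 8: x=[5.3630] v=[-1.5945]
Step 9: x=[5.1029] v=[-1.7342]
Step 10: x=[4.8247] v=[-1.8544]
Step 11: x=[4.5316] v=[-1.9538]
Step 12: x=[4.2269] v=[-2.0312]
Step 13: x=[3.9140] v=[-2.0857]
Step 14: x=[3.5965] v=[-2.1168]
Step 15: x=[3.2779] v=[-2.1240]
Step 16: x=[2.9618] v=[-2.1073]
Step 17: x=[2.6518] v=[-2.0669]
Step 18: x=[2.3513] v=[-2.0033]
Step 19: x=[2.0637] v=[-1.9171]
Step 20: x=[1.7923] v=[-1.8094]
Step 21: x=[1.5401] v=[-1.6813]
Step 22: x=[1.3100] v=[-1.5343]
Step 23: x=[1.1045] v=[-1.3701]
Step 24: x=[0.9259] v=[-1.1904]
Step 25: x=[0.7763] v=[-0.9973]
Step 26: x=[0.6574] v=[-0.7930]
Step 27: x=[0.5704] v=[-0.5798]
Step 28: x=[0.5164] v=[-0.3601]
Step 29: x=[0.4960] v=[-0.1363]
Step 30: x=[0.5094] v=[0.0890]
First v>=0 after going negative at step 30, time=4.5000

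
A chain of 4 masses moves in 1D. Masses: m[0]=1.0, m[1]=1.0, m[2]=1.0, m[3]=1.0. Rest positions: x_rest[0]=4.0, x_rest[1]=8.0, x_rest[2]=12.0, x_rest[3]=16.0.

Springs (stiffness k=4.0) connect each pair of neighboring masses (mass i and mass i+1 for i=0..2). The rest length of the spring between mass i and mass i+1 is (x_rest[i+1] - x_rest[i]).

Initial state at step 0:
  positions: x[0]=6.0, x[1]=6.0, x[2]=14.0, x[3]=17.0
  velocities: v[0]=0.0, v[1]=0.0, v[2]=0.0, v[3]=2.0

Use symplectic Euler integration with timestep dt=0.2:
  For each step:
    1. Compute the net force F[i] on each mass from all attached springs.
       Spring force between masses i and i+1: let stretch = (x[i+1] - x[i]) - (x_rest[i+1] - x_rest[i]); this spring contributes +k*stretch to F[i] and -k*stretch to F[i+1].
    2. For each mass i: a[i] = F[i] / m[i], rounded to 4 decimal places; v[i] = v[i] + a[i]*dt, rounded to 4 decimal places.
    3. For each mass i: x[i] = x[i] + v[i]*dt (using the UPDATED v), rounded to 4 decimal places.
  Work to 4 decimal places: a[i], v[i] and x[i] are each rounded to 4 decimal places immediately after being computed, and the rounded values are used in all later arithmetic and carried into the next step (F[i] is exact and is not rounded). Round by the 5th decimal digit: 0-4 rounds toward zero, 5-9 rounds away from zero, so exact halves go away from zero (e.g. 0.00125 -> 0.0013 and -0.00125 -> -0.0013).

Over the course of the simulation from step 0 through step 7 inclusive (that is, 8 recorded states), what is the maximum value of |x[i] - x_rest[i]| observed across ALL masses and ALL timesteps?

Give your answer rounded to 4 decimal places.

Answer: 3.7733

Derivation:
Step 0: x=[6.0000 6.0000 14.0000 17.0000] v=[0.0000 0.0000 0.0000 2.0000]
Step 1: x=[5.3600 7.2800 13.2000 17.5600] v=[-3.2000 6.4000 -4.0000 2.8000]
Step 2: x=[4.3872 9.2000 12.1504 18.0624] v=[-4.8640 9.6000 -5.2480 2.5120]
Step 3: x=[3.5444 10.8220 11.5747 18.2589] v=[-4.2138 8.1101 -2.8787 0.9824]
Step 4: x=[3.2261 11.4000 11.9480 18.0259] v=[-1.5917 2.8902 1.8665 -1.1650]
Step 5: x=[3.5756 10.7579 13.2061 17.4604] v=[1.7474 -3.2105 6.2904 -2.8273]
Step 6: x=[4.4342 9.3583 14.7532 16.8543] v=[4.2932 -6.9978 7.7353 -3.0307]
Step 7: x=[5.4407 8.0341 15.7733 16.5520] v=[5.0325 -6.6212 5.1003 -1.5116]
Max displacement = 3.7733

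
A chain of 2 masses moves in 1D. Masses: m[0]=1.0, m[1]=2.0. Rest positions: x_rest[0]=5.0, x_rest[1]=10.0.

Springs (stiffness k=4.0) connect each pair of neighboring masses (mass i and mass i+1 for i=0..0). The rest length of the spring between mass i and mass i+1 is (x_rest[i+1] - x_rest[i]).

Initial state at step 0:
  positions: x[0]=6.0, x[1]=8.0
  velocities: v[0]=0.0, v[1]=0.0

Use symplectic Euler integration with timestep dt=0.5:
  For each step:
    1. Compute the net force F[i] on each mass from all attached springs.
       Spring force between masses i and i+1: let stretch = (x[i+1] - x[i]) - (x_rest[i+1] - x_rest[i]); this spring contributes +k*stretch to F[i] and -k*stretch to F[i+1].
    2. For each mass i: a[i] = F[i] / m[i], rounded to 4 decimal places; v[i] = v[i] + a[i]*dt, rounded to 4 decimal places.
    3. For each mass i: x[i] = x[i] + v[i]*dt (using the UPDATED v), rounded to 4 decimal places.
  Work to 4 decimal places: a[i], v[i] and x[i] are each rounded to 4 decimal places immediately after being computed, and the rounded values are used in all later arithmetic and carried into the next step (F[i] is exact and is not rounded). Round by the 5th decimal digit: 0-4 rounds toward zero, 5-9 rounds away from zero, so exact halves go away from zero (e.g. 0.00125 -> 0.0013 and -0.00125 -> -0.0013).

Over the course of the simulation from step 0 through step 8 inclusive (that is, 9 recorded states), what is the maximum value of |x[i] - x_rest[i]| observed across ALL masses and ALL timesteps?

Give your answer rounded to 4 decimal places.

Step 0: x=[6.0000 8.0000] v=[0.0000 0.0000]
Step 1: x=[3.0000 9.5000] v=[-6.0000 3.0000]
Step 2: x=[1.5000 10.2500] v=[-3.0000 1.5000]
Step 3: x=[3.7500 9.1250] v=[4.5000 -2.2500]
Step 4: x=[6.3750 7.8125] v=[5.2500 -2.6250]
Step 5: x=[5.4375 8.2813] v=[-1.8750 0.9375]
Step 6: x=[2.3438 9.8282] v=[-6.1874 3.0937]
Step 7: x=[1.7345 10.1329] v=[-1.2186 0.6093]
Step 8: x=[4.5236 8.7384] v=[5.5782 -2.7891]
Max displacement = 3.5000

Answer: 3.5000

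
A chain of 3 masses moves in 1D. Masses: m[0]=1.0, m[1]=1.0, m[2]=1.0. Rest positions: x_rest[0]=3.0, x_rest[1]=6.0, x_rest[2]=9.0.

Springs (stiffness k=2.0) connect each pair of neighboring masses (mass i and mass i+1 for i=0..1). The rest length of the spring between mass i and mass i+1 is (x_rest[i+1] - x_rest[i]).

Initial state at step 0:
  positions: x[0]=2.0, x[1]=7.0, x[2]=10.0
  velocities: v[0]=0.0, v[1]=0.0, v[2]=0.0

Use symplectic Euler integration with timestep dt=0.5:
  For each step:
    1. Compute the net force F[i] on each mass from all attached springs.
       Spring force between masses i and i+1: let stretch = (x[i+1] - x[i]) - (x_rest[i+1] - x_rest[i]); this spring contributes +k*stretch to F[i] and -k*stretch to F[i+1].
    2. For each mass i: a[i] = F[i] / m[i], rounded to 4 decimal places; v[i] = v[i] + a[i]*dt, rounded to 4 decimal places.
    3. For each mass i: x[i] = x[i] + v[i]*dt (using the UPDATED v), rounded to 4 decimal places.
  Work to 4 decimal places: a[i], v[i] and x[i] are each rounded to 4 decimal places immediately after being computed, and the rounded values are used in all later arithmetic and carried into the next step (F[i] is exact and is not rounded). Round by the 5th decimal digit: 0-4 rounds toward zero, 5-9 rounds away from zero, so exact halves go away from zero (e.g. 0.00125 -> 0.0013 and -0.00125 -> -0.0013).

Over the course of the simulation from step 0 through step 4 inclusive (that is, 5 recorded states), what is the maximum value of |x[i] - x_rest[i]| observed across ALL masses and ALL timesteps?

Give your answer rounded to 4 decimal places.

Step 0: x=[2.0000 7.0000 10.0000] v=[0.0000 0.0000 0.0000]
Step 1: x=[3.0000 6.0000 10.0000] v=[2.0000 -2.0000 0.0000]
Step 2: x=[4.0000 5.5000 9.5000] v=[2.0000 -1.0000 -1.0000]
Step 3: x=[4.2500 6.2500 8.5000] v=[0.5000 1.5000 -2.0000]
Step 4: x=[4.0000 7.1250 7.8750] v=[-0.5000 1.7500 -1.2500]
Max displacement = 1.2500

Answer: 1.2500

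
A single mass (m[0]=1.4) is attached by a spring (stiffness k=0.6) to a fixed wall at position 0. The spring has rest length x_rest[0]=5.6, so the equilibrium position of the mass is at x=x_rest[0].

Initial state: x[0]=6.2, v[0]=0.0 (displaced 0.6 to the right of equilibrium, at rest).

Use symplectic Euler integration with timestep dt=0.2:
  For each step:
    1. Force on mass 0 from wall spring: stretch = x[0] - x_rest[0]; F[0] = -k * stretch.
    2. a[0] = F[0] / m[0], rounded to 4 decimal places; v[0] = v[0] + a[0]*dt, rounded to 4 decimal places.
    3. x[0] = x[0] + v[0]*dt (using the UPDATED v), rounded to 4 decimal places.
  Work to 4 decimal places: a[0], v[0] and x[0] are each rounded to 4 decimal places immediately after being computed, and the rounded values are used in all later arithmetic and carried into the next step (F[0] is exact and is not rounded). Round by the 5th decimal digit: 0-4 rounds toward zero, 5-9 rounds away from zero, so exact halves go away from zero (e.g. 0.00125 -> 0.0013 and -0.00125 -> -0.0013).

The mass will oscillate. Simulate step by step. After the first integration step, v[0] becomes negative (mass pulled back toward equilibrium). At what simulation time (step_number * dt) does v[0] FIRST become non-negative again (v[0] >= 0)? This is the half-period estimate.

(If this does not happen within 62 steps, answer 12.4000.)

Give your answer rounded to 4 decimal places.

Step 0: x=[6.2000] v=[0.0000]
Step 1: x=[6.1897] v=[-0.0514]
Step 2: x=[6.1693] v=[-0.1019]
Step 3: x=[6.1392] v=[-0.1507]
Step 4: x=[6.0998] v=[-0.1969]
Step 5: x=[6.0519] v=[-0.2397]
Step 6: x=[5.9962] v=[-0.2784]
Step 7: x=[5.9337] v=[-0.3124]
Step 8: x=[5.8655] v=[-0.3410]
Step 9: x=[5.7927] v=[-0.3638]
Step 10: x=[5.7166] v=[-0.3803]
Step 11: x=[5.6385] v=[-0.3903]
Step 12: x=[5.5598] v=[-0.3936]
Step 13: x=[5.4818] v=[-0.3902]
Step 14: x=[5.4058] v=[-0.3801]
Step 15: x=[5.3331] v=[-0.3635]
Step 16: x=[5.2650] v=[-0.3406]
Step 17: x=[5.2026] v=[-0.3119]
Step 18: x=[5.1470] v=[-0.2778]
Step 19: x=[5.0992] v=[-0.2390]
Step 20: x=[5.0600] v=[-0.1961]
Step 21: x=[5.0300] v=[-0.1498]
Step 22: x=[5.0098] v=[-0.1009]
Step 23: x=[4.9997] v=[-0.0503]
Step 24: x=[4.9999] v=[0.0012]
First v>=0 after going negative at step 24, time=4.8000

Answer: 4.8000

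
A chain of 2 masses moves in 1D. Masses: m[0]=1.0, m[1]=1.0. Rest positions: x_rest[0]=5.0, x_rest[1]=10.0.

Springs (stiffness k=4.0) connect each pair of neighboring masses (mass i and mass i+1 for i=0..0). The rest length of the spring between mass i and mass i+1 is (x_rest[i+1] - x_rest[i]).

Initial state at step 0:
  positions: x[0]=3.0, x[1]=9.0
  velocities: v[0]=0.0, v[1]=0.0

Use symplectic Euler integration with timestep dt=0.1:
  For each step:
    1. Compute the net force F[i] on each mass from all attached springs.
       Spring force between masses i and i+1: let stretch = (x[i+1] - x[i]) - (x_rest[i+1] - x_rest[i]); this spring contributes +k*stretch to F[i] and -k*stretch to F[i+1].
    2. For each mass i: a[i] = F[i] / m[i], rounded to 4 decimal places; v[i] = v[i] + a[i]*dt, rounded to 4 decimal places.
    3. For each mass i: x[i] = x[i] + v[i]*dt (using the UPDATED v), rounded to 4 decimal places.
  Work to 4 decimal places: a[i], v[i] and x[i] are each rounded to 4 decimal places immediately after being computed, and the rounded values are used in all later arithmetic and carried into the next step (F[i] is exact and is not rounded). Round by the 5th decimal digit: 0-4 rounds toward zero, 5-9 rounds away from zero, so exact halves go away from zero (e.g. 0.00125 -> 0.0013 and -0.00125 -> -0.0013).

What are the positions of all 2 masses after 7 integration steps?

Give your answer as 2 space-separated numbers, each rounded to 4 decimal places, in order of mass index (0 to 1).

Step 0: x=[3.0000 9.0000] v=[0.0000 0.0000]
Step 1: x=[3.0400 8.9600] v=[0.4000 -0.4000]
Step 2: x=[3.1168 8.8832] v=[0.7680 -0.7680]
Step 3: x=[3.2243 8.7757] v=[1.0746 -1.0746]
Step 4: x=[3.3538 8.6462] v=[1.2952 -1.2952]
Step 5: x=[3.4950 8.5050] v=[1.4122 -1.4122]
Step 6: x=[3.6366 8.3634] v=[1.4162 -1.4162]
Step 7: x=[3.7673 8.2327] v=[1.3069 -1.3069]

Answer: 3.7673 8.2327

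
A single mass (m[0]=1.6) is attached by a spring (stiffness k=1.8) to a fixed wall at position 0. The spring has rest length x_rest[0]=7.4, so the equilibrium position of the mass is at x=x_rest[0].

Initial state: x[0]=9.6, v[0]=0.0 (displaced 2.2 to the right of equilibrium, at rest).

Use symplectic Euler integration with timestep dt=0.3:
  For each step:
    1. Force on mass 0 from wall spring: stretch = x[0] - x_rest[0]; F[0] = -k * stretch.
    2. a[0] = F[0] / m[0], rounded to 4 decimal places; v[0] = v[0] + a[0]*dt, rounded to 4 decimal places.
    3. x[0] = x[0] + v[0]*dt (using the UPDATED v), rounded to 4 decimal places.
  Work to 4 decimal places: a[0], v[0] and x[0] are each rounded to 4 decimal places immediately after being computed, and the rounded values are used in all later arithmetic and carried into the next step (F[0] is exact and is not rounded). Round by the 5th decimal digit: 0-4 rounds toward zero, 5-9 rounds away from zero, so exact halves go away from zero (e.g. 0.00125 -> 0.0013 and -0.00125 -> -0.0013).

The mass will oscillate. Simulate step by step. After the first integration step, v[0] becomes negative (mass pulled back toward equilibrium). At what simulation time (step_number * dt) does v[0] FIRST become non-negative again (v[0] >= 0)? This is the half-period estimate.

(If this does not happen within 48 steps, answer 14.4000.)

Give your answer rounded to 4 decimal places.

Answer: 3.0000

Derivation:
Step 0: x=[9.6000] v=[0.0000]
Step 1: x=[9.3773] v=[-0.7425]
Step 2: x=[8.9543] v=[-1.4099]
Step 3: x=[8.3740] v=[-1.9345]
Step 4: x=[7.6950] v=[-2.2632]
Step 5: x=[6.9862] v=[-2.3628]
Step 6: x=[6.3192] v=[-2.2232]
Step 7: x=[5.7617] v=[-1.8584]
Step 8: x=[5.3701] v=[-1.3055]
Step 9: x=[5.1840] v=[-0.6204]
Step 10: x=[5.2223] v=[0.1275]
First v>=0 after going negative at step 10, time=3.0000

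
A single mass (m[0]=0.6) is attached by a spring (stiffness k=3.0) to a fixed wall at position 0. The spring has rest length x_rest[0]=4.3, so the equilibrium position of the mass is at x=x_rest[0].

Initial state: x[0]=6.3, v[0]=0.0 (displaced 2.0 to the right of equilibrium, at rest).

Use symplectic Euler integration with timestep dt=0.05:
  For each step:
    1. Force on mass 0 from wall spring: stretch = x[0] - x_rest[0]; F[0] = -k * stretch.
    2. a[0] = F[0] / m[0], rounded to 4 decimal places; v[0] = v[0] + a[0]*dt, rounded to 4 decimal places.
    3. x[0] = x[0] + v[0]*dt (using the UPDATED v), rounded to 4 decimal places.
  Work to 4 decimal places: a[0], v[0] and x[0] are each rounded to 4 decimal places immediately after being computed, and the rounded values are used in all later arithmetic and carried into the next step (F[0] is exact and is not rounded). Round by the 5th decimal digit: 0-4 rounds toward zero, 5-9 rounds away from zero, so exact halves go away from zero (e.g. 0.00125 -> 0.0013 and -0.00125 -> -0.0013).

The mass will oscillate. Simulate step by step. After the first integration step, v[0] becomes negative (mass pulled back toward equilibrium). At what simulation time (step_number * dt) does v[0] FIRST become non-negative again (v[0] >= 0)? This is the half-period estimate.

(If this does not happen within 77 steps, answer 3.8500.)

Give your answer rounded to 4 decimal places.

Answer: 1.4500

Derivation:
Step 0: x=[6.3000] v=[0.0000]
Step 1: x=[6.2750] v=[-0.5000]
Step 2: x=[6.2253] v=[-0.9938]
Step 3: x=[6.1515] v=[-1.4751]
Step 4: x=[6.0546] v=[-1.9380]
Step 5: x=[5.9358] v=[-2.3767]
Step 6: x=[5.7965] v=[-2.7857]
Step 7: x=[5.6385] v=[-3.1598]
Step 8: x=[5.4638] v=[-3.4944]
Step 9: x=[5.2745] v=[-3.7854]
Step 10: x=[5.0731] v=[-4.0290]
Step 11: x=[4.8620] v=[-4.2223]
Step 12: x=[4.6439] v=[-4.3628]
Step 13: x=[4.4215] v=[-4.4488]
Step 14: x=[4.1975] v=[-4.4792]
Step 15: x=[3.9748] v=[-4.4536]
Step 16: x=[3.7562] v=[-4.3723]
Step 17: x=[3.5444] v=[-4.2364]
Step 18: x=[3.3420] v=[-4.0475]
Step 19: x=[3.1516] v=[-3.8080]
Step 20: x=[2.9756] v=[-3.5209]
Step 21: x=[2.8161] v=[-3.1898]
Step 22: x=[2.6752] v=[-2.8188]
Step 23: x=[2.5546] v=[-2.4126]
Step 24: x=[2.4558] v=[-1.9763]
Step 25: x=[2.3800] v=[-1.5153]
Step 26: x=[2.3282] v=[-1.0353]
Step 27: x=[2.3011] v=[-0.5424]
Step 28: x=[2.2990] v=[-0.0427]
Step 29: x=[2.3219] v=[0.4576]
First v>=0 after going negative at step 29, time=1.4500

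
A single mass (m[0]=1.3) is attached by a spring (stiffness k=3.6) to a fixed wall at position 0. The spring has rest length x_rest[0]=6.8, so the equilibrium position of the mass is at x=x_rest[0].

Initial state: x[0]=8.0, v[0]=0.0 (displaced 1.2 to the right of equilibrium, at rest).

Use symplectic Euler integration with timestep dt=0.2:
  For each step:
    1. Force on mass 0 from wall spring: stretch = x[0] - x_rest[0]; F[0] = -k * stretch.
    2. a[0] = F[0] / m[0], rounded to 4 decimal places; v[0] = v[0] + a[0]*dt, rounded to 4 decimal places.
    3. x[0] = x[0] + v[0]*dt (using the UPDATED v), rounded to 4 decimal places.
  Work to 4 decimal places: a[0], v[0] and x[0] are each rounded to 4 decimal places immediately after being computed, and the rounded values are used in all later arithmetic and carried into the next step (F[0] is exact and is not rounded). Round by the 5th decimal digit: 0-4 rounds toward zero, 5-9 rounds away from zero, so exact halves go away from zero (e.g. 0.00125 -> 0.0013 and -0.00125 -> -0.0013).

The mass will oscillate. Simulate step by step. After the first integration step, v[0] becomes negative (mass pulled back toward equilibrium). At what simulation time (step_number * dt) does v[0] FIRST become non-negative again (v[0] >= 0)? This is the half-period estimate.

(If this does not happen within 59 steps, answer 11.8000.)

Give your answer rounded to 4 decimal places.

Answer: 2.0000

Derivation:
Step 0: x=[8.0000] v=[0.0000]
Step 1: x=[7.8671] v=[-0.6646]
Step 2: x=[7.6160] v=[-1.2556]
Step 3: x=[7.2745] v=[-1.7075]
Step 4: x=[6.8804] v=[-1.9703]
Step 5: x=[6.4774] v=[-2.0148]
Step 6: x=[6.1102] v=[-1.8361]
Step 7: x=[5.8194] v=[-1.4541]
Step 8: x=[5.6372] v=[-0.9110]
Step 9: x=[5.5838] v=[-0.2670]
Step 10: x=[5.6651] v=[0.4066]
First v>=0 after going negative at step 10, time=2.0000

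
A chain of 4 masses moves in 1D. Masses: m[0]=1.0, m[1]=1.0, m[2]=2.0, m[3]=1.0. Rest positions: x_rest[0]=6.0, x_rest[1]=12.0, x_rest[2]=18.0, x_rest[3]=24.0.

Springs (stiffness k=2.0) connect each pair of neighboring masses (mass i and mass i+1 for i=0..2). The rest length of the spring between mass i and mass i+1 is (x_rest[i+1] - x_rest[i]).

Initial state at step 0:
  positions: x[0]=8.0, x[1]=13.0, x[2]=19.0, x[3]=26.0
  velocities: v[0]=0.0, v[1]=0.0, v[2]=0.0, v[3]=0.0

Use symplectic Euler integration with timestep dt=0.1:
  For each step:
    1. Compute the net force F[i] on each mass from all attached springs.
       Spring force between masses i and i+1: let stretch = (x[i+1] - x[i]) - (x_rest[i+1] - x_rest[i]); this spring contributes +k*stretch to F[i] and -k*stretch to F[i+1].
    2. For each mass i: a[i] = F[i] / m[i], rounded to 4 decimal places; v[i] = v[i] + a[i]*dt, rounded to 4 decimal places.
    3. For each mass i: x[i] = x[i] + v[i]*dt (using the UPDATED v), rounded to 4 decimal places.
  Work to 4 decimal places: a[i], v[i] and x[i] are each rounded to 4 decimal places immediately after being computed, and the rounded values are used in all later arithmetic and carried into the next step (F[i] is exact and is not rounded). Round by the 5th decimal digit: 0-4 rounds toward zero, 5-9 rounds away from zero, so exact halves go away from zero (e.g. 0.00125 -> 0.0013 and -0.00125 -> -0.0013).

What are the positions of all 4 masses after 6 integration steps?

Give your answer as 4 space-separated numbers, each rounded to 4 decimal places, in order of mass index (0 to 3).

Answer: 7.6331 13.3543 19.1960 25.6207

Derivation:
Step 0: x=[8.0000 13.0000 19.0000 26.0000] v=[0.0000 0.0000 0.0000 0.0000]
Step 1: x=[7.9800 13.0200 19.0100 25.9800] v=[-0.2000 0.2000 0.1000 -0.2000]
Step 2: x=[7.9408 13.0590 19.0298 25.9406] v=[-0.3920 0.3900 0.1980 -0.3940]
Step 3: x=[7.8840 13.1151 19.0590 25.8830] v=[-0.5684 0.5605 0.2920 -0.5762]
Step 4: x=[7.8118 13.1854 19.0970 25.8089] v=[-0.7222 0.7031 0.3800 -0.7410]
Step 5: x=[7.7271 13.2665 19.1430 25.7206] v=[-0.8475 0.8107 0.4600 -0.8834]
Step 6: x=[7.6331 13.3543 19.1960 25.6207] v=[-0.9396 0.8781 0.5301 -0.9989]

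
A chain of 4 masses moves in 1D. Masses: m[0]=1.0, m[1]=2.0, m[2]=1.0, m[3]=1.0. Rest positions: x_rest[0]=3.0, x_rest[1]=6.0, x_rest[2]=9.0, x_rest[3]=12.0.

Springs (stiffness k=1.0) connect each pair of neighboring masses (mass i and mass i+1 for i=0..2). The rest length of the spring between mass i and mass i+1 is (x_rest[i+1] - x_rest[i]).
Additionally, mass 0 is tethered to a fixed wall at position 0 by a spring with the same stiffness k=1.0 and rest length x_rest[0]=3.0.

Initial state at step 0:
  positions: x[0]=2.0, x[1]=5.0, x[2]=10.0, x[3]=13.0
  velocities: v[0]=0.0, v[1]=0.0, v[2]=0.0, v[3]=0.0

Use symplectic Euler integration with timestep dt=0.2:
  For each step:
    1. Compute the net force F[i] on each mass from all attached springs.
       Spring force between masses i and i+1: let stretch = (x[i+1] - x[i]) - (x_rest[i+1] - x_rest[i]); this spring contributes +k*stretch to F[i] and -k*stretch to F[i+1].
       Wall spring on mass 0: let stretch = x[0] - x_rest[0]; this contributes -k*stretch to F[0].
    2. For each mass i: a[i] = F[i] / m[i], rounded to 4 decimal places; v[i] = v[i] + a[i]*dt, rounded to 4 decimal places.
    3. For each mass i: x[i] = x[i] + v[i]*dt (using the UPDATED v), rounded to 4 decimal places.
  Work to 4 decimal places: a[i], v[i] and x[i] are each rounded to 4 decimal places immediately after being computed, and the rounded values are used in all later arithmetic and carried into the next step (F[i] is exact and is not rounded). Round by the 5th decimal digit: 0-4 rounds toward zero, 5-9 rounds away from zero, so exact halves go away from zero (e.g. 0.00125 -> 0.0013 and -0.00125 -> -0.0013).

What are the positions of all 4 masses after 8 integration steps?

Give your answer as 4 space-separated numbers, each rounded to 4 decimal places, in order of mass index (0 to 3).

Answer: 3.1215 6.0276 8.4454 12.5105

Derivation:
Step 0: x=[2.0000 5.0000 10.0000 13.0000] v=[0.0000 0.0000 0.0000 0.0000]
Step 1: x=[2.0400 5.0400 9.9200 13.0000] v=[0.2000 0.2000 -0.4000 0.0000]
Step 2: x=[2.1184 5.1176 9.7680 12.9968] v=[0.3920 0.3880 -0.7600 -0.0160]
Step 3: x=[2.2320 5.2282 9.5591 12.9844] v=[0.5682 0.5531 -1.0443 -0.0618]
Step 4: x=[2.3762 5.3655 9.3140 12.9550] v=[0.7210 0.6866 -1.2254 -0.1469]
Step 5: x=[2.5449 5.5220 9.0566 12.9000] v=[0.8436 0.7825 -1.2869 -0.2751]
Step 6: x=[2.7309 5.6897 8.8116 12.8112] v=[0.9300 0.8383 -1.2251 -0.4438]
Step 7: x=[2.9260 5.8606 8.6017 12.6825] v=[0.9756 0.8546 -1.0496 -0.6437]
Step 8: x=[3.1215 6.0276 8.4454 12.5105] v=[0.9773 0.8352 -0.7817 -0.8599]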